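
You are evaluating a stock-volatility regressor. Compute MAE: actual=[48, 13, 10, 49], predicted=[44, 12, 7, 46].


Absolute errors: |48-44|=4, |13-12|=1, |10-7|=3, |49-46|=3
Sum = 11
MAE = 11/4 = 11/4

11/4


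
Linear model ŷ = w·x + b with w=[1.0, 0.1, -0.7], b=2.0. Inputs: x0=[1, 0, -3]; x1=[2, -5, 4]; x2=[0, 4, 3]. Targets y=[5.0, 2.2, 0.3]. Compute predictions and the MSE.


ŷ0 = (1.0)·(1) + (0.1)·(0) + (-0.7)·(-3) + 2.0 = 5.1
ŷ1 = (1.0)·(2) + (0.1)·(-5) + (-0.7)·(4) + 2.0 = 0.7
ŷ2 = (1.0)·(0) + (0.1)·(4) + (-0.7)·(3) + 2.0 = 0.3
errors² = [0.01, 2.25, 0.0]
MSE = 2.2600/3 = 0.7533

0.7533


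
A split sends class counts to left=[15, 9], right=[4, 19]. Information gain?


Parent = [19, 28], H_parent = 0.9734
H_left = 0.9544 (n=24), H_right = 0.6666 (n=23)
H_children = (24/47)·0.9544 + (23/47)·0.6666 = 0.8136
IG = 0.9734 - 0.8136 = 0.1598

0.1598


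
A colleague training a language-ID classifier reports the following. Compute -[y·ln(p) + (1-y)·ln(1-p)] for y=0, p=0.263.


BCE = -[y·ln(p) + (1-y)·ln(1-p)]
= -0 - 1·ln(1-0.263)
= -ln(0.737) = 0.3052

0.3052


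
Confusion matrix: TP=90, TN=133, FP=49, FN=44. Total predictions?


Total = TP + TN + FP + FN
= 90 + 133 + 49 + 44
= 316
(Predicted positive: 139, predicted negative: 177)

316


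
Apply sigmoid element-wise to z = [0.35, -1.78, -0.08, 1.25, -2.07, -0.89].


σ(0.35) = 1/(1+e^-0.35) = 0.5866
σ(-1.78) = 1/(1+e^1.78) = 0.1443
σ(-0.08) = 1/(1+e^0.08) = 0.48
σ(1.25) = 1/(1+e^-1.25) = 0.7773
σ(-2.07) = 1/(1+e^2.07) = 0.112
σ(-0.89) = 1/(1+e^0.89) = 0.2911
result = [0.5866, 0.1443, 0.48, 0.7773, 0.112, 0.2911]

[0.5866, 0.1443, 0.48, 0.7773, 0.112, 0.2911]


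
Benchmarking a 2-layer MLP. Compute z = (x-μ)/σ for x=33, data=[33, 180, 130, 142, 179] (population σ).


μ = 132.8, σ = 53.6932
z = (33 - 132.8)/53.6932 = -1.8587

-1.8587


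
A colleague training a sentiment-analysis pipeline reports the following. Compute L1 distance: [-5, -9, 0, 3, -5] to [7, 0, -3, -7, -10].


d = |-5-7| + |-9-0| + |0+ 3| + |3+ 7| + |-5+ 10|
  = 12 + 9 + 3 + 10 + 5
  = 39

39


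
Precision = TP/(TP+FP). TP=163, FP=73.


Precision = TP/(TP+FP)
= 163/(163+73)
= 163/236 = 69.07%

69.07%


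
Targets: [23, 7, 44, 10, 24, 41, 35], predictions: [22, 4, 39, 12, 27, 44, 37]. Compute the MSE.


Squared errors: (23-22)²=1, (7-4)²=9, (44-39)²=25, (10-12)²=4, (24-27)²=9, (41-44)²=9, (35-37)²=4
Sum = 61
MSE = 61/7 = 61/7

61/7


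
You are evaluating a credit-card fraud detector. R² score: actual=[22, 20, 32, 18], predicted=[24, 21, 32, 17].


ȳ = 23
SS_res = Σ(y-ŷ)² = 6
SS_tot = Σ(y-ȳ)² = 116
R² = 1 - SS_res/SS_tot = 1 - 0.0517 = 0.9483

0.9483


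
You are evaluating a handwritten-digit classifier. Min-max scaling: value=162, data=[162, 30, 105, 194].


min=30, max=194
(162-30)/(194-30) = 132/164 = 0.8049

0.8049


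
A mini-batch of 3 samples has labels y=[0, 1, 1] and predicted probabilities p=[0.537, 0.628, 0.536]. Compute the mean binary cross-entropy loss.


L[0] = -ln(1-0.537) = -ln(0.463) = 0.77
L[1] = -ln(0.628) = 0.4652
L[2] = -ln(0.536) = 0.6236
mean = (0.77 + 0.4652 + 0.6236)/3 = 0.6196

0.6196


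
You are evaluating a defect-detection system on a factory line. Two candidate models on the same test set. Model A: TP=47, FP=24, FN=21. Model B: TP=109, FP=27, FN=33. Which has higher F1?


Model A: P=47/71=0.662, R=47/68=0.6912, F1=2PR/(P+R)=2TP/(2TP+FP+FN)=94/139=0.6763
Model B: P=109/136=0.8015, R=109/142=0.7676, F1=2PR/(P+R)=2TP/(2TP+FP+FN)=218/278=0.7842
0.6763 < 0.7842 → Model B

Model B


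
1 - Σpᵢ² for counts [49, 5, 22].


Probabilities: [49/76, 5/76, 22/76] ≈ [0.6447, 0.0658, 0.2895]
Σpᵢ² = (2401 + 25 + 484)/76² = 2910/5776
Gini = 1 - Σpᵢ² = 1 - 2910/5776 = 0.4962

0.4962


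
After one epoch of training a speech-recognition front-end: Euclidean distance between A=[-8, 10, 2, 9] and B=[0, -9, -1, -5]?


d = √((-8-0)² + (10+ 9)² + (2+ 1)² + (9+ 5)²)
  = √(64 + 361 + 9 + 196)
  = √630 = 25.0998

25.0998


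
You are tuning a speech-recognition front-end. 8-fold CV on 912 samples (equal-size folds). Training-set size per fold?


Fold size = 912/8 = 114
Training per fold = 912 - 114 = 798

798


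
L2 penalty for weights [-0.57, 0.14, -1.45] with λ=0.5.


‖w‖₂² = (-0.57)² + (0.14)² + (-1.45)²
     = 0.3249 + 0.0196 + 2.1025
     = 2.447
λ·‖w‖₂² = 0.5·2.447 = 1.2235

1.2235


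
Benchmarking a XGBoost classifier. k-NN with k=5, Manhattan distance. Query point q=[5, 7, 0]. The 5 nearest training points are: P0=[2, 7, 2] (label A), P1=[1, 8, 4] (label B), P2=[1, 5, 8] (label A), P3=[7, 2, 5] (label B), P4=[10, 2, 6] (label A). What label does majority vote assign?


d(q,P0) = 5  (label A)
d(q,P1) = 9  (label B)
d(q,P2) = 14  (label A)
d(q,P3) = 12  (label B)
d(q,P4) = 16  (label A)
Votes: A=3, B=2
Majority → A

A


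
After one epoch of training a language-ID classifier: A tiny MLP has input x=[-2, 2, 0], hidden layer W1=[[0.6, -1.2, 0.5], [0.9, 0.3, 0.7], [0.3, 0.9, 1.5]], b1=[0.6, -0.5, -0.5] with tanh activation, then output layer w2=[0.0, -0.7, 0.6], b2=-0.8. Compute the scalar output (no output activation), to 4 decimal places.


z1[0] = (0.6)·(-2) + (-1.2)·(2) + (0.5)·(0) + 0.6 = -3.0
z1[1] = (0.9)·(-2) + (0.3)·(2) + (0.7)·(0) - 0.5 = -1.7
z1[2] = (0.3)·(-2) + (0.9)·(2) + (1.5)·(0) - 0.5 = 0.7
h = tanh(z1) = [-0.9951, -0.9354, 0.6044]
output = (0.0)·(-0.9951) + (-0.7)·(-0.9354) + (0.6)·(0.6044) - 0.8 = 0.2174

0.2174


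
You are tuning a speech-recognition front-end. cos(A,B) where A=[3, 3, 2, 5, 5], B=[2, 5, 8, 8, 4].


A·B = 3·2 + 3·5 + 2·8 + 5·8 + 5·4 = 97
‖A‖ = √72 = 8.4853, ‖B‖ = √173 = 13.1529
cos = 97/(√72·√173) = 97/√12456 = 0.8691

0.8691


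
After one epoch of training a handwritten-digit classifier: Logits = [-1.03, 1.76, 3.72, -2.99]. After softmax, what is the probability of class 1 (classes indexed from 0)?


Exponentials: e^-1.03=0.357, e^1.76=5.8124, e^3.72=41.2644, e^-2.99=0.0503
Sum = 47.4841
Softmax = [0.0075, 0.1224, 0.869, 0.0011]
p[1] = 5.8124/47.4841 = 0.1224

0.1224


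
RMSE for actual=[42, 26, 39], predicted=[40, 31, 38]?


MSE = 30/3 = 10
RMSE = √(30/3) = 3.1623

3.1623


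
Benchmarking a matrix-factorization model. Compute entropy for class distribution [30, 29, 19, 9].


Probabilities: [30/87, 29/87, 19/87, 9/87] ≈ [0.3448, 0.3333, 0.2184, 0.1034]
H = -((30/87)·log₂(30/87) + (29/87)·log₂(29/87) + (19/87)·log₂(19/87) + (9/87)·log₂(9/87))
  = 1.876 bits

1.876 bits


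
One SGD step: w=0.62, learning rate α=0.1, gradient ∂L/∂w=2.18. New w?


w_new = w - α·∇
= 0.62 - 0.1·2.18
= 0.62 - 0.218
= 0.402

0.402


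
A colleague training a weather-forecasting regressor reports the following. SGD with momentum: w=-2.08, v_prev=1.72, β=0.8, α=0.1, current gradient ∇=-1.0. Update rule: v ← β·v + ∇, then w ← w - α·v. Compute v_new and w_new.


v_new = 0.8·1.72 - 1.0 = 1.376 - 1.0 = 0.376
w_new = -2.08 - 0.1·0.376 = -2.08 - 0.0376 = -2.1176

v_new=0.376, w_new=-2.1176


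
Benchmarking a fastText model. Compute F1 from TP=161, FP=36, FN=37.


Precision = 161/197 = 0.8173
Recall = 161/198 = 0.8131
F1 = 2·P·R/(P+R) = 2·TP/(2·TP+FP+FN) = 322/(322+36+37) = 322/395 = 0.8152

0.8152


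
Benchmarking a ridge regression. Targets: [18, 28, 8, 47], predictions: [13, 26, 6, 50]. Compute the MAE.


Absolute errors: |18-13|=5, |28-26|=2, |8-6|=2, |47-50|=3
Sum = 12
MAE = 12/4 = 3

3


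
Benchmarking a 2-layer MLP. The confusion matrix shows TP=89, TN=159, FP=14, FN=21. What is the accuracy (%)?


Accuracy = (TP+TN)/(TP+TN+FP+FN)
= (89+159)/(283)
= 248/283 = 87.63%

87.63%


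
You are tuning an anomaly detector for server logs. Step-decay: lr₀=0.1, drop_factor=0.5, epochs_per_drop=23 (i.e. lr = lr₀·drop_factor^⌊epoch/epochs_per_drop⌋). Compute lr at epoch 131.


n_drops = ⌊131/23⌋ = 5
lr = 0.1·0.5^5 = 0.1·0.03125 = 0.003125

0.003125


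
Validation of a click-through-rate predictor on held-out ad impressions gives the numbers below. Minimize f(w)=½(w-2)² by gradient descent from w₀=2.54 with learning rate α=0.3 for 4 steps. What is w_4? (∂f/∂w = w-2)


step 1: grad = 2.54-2 = 0.54; w = 2.54 - 0.3·(0.54) = 2.378
step 2: grad = 2.378-2 = 0.378; w = 2.378 - 0.3·(0.378) = 2.2646
step 3: grad = 2.2646-2 = 0.2646; w = 2.2646 - 0.3·(0.2646) = 2.18522
step 4: grad = 2.18522-2 = 0.18522; w = 2.18522 - 0.3·(0.18522) = 2.129654

2.129654


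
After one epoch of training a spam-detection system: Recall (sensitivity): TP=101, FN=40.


Recall = TP/(TP+FN)
= 101/(101+40)
= 101/141 = 71.63%

71.63%


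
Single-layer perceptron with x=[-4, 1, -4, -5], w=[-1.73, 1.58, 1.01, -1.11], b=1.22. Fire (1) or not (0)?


z = (-4)·(-1.73) + (1)·(1.58) + (-4)·(1.01) + (-5)·(-1.11) + 1.22
  = 11.23
step(z) = 1 (z≥0)

1


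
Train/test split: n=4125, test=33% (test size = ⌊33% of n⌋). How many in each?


Test = ⌊4125·33/100⌋ = 1361
Train = 4125 - 1361 = 2764

Train: 2764, Test: 1361


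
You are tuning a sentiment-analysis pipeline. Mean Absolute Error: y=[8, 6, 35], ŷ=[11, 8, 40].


Absolute errors: |8-11|=3, |6-8|=2, |35-40|=5
Sum = 10
MAE = 10/3 = 10/3

10/3


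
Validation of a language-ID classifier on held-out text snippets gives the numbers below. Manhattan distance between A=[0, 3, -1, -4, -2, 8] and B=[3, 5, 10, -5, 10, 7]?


d = |0-3| + |3-5| + |-1-10| + |-4+ 5| + |-2-10| + |8-7|
  = 3 + 2 + 11 + 1 + 12 + 1
  = 30

30


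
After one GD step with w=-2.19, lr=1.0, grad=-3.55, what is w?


w_new = w - α·∇
= -2.19 - 1.0·-3.55
= -2.19 + 3.55
= 1.36

1.36


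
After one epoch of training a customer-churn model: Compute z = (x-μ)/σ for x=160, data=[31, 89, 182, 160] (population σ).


μ = 115.5, σ = 59.6762
z = (160 - 115.5)/59.6762 = 0.7457

0.7457


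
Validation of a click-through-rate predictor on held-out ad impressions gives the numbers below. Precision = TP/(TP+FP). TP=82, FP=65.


Precision = TP/(TP+FP)
= 82/(82+65)
= 82/147 = 55.78%

55.78%


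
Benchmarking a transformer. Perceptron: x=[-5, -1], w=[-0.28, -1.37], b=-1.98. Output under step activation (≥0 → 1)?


z = (-5)·(-0.28) + (-1)·(-1.37) - 1.98
  = 0.79
step(z) = 1 (z≥0)

1


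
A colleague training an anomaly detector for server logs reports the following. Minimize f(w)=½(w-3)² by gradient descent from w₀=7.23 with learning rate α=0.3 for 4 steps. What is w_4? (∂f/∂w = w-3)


step 1: grad = 7.23-3 = 4.23; w = 7.23 - 0.3·(4.23) = 5.961
step 2: grad = 5.961-3 = 2.961; w = 5.961 - 0.3·(2.961) = 5.0727
step 3: grad = 5.0727-3 = 2.0727; w = 5.0727 - 0.3·(2.0727) = 4.45089
step 4: grad = 4.45089-3 = 1.45089; w = 4.45089 - 0.3·(1.45089) = 4.015623

4.015623


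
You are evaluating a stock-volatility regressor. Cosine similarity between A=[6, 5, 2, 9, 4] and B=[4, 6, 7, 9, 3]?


A·B = 6·4 + 5·6 + 2·7 + 9·9 + 4·3 = 161
‖A‖ = √162 = 12.7279, ‖B‖ = √191 = 13.8203
cos = 161/(√162·√191) = 161/√30942 = 0.9153

0.9153


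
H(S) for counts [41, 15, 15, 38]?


Probabilities: [41/109, 15/109, 15/109, 38/109] ≈ [0.3761, 0.1376, 0.1376, 0.3486]
H = -((41/109)·log₂(41/109) + (15/109)·log₂(15/109) + (15/109)·log₂(15/109) + (38/109)·log₂(38/109))
  = 1.8481 bits

1.8481 bits


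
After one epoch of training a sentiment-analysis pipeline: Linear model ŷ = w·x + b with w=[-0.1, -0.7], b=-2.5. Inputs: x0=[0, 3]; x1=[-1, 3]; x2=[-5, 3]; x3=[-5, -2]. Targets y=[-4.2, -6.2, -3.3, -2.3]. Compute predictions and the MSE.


ŷ0 = (-0.1)·(0) + (-0.7)·(3) - 2.5 = -4.6
ŷ1 = (-0.1)·(-1) + (-0.7)·(3) - 2.5 = -4.5
ŷ2 = (-0.1)·(-5) + (-0.7)·(3) - 2.5 = -4.1
ŷ3 = (-0.1)·(-5) + (-0.7)·(-2) - 2.5 = -0.6
errors² = [0.16, 2.89, 0.64, 2.89]
MSE = 6.5800/4 = 1.645

1.645


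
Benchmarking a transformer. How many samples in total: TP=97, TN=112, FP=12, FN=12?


Total = TP + TN + FP + FN
= 97 + 112 + 12 + 12
= 233
(Predicted positive: 109, predicted negative: 124)

233


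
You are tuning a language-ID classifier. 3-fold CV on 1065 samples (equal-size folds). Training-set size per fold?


Fold size = 1065/3 = 355
Training per fold = 1065 - 355 = 710

710


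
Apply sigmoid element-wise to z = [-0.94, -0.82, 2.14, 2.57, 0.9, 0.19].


σ(-0.94) = 1/(1+e^0.94) = 0.2809
σ(-0.82) = 1/(1+e^0.82) = 0.3058
σ(2.14) = 1/(1+e^-2.14) = 0.8947
σ(2.57) = 1/(1+e^-2.57) = 0.9289
σ(0.9) = 1/(1+e^-0.9) = 0.7109
σ(0.19) = 1/(1+e^-0.19) = 0.5474
result = [0.2809, 0.3058, 0.8947, 0.9289, 0.7109, 0.5474]

[0.2809, 0.3058, 0.8947, 0.9289, 0.7109, 0.5474]


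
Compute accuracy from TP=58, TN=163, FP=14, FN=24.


Accuracy = (TP+TN)/(TP+TN+FP+FN)
= (58+163)/(259)
= 221/259 = 85.33%

85.33%


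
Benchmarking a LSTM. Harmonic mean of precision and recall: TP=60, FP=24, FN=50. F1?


Precision = 60/84 = 0.7143
Recall = 60/110 = 0.5455
F1 = 2·P·R/(P+R) = 2·TP/(2·TP+FP+FN) = 120/(120+24+50) = 120/194 = 0.6186

0.6186


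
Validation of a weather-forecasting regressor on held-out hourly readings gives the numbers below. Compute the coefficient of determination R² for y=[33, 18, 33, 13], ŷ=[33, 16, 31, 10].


ȳ = 24.25
SS_res = Σ(y-ŷ)² = 17
SS_tot = Σ(y-ȳ)² = 318.75
R² = 1 - SS_res/SS_tot = 1 - 0.0533 = 0.9467

0.9467


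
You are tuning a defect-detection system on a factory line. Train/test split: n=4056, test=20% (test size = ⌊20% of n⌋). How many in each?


Test = ⌊4056·20/100⌋ = 811
Train = 4056 - 811 = 3245

Train: 3245, Test: 811


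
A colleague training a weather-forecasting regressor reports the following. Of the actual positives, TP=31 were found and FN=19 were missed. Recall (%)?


Recall = TP/(TP+FN)
= 31/(31+19)
= 31/50 = 62.0%

62.0%


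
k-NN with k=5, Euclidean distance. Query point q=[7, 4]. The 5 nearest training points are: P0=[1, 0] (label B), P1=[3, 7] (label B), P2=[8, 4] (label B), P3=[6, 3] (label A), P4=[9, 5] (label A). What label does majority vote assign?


d(q,P0) = 7.2111  (label B)
d(q,P1) = 5.0  (label B)
d(q,P2) = 1.0  (label B)
d(q,P3) = 1.4142  (label A)
d(q,P4) = 2.2361  (label A)
Votes: A=2, B=3
Majority → B

B


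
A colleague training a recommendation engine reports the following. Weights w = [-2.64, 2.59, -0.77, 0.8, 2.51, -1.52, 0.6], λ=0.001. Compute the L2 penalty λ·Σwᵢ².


‖w‖₂² = (-2.64)² + (2.59)² + (-0.77)² + (0.8)² + (2.51)² + (-1.52)² + (0.6)²
     = 6.9696 + 6.7081 + 0.5929 + 0.64 + 6.3001 + 2.3104 + 0.36
     = 23.8811
λ·‖w‖₂² = 0.001·23.8811 = 0.023881

0.023881


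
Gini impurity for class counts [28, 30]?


Probabilities: [28/58, 30/58] ≈ [0.4828, 0.5172]
Σpᵢ² = (784 + 900)/58² = 1684/3364
Gini = 1 - Σpᵢ² = 1 - 1684/3364 = 0.4994

0.4994


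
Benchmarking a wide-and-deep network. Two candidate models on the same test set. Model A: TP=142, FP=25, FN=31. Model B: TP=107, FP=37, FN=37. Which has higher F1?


Model A: P=142/167=0.8503, R=142/173=0.8208, F1=2PR/(P+R)=2TP/(2TP+FP+FN)=284/340=0.8353
Model B: P=107/144=0.7431, R=107/144=0.7431, F1=2PR/(P+R)=2TP/(2TP+FP+FN)=214/288=0.7431
0.8353 > 0.7431 → Model A

Model A


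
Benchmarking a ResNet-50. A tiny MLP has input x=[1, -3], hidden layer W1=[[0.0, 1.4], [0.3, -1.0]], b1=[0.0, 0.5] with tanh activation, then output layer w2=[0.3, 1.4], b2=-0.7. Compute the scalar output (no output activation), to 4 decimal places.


z1[0] = (0.0)·(1) + (1.4)·(-3) + 0.0 = -4.2
z1[1] = (0.3)·(1) + (-1.0)·(-3) + 0.5 = 3.8
h = tanh(z1) = [-0.9996, 0.999]
output = (0.3)·(-0.9996) + (1.4)·(0.999) - 0.7 = 0.3987

0.3987


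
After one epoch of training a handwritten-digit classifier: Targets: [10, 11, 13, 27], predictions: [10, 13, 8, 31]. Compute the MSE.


Squared errors: (10-10)²=0, (11-13)²=4, (13-8)²=25, (27-31)²=16
Sum = 45
MSE = 45/4 = 45/4

45/4


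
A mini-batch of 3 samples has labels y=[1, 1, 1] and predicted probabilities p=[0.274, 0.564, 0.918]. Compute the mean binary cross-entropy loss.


L[0] = -ln(0.274) = 1.2946
L[1] = -ln(0.564) = 0.5727
L[2] = -ln(0.918) = 0.0856
mean = (1.2946 + 0.5727 + 0.0856)/3 = 0.651

0.651


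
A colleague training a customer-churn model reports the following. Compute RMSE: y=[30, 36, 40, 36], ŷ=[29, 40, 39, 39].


MSE = 27/4 = 6.75
RMSE = √(27/4) = 2.5981

2.5981


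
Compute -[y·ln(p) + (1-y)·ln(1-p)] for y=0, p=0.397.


BCE = -[y·ln(p) + (1-y)·ln(1-p)]
= -0 - 1·ln(1-0.397)
= -ln(0.603) = 0.5058

0.5058


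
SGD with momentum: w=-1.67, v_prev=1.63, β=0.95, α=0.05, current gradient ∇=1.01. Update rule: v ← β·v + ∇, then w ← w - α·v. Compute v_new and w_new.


v_new = 0.95·1.63 + 1.01 = 1.5485 + 1.01 = 2.5585
w_new = -1.67 - 0.05·2.5585 = -1.67 - 0.127925 = -1.797925

v_new=2.5585, w_new=-1.797925


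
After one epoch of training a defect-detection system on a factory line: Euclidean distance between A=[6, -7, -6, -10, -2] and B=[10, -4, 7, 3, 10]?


d = √((6-10)² + (-7+ 4)² + (-6-7)² + (-10-3)² + (-2-10)²)
  = √(16 + 9 + 169 + 169 + 144)
  = √507 = 22.5167

22.5167


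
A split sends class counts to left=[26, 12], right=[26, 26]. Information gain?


Parent = [52, 38], H_parent = 0.9825
H_left = 0.8997 (n=38), H_right = 1 (n=52)
H_children = (38/90)·0.8997 + (52/90)·1 = 0.9577
IG = 0.9825 - 0.9577 = 0.0248

0.0248


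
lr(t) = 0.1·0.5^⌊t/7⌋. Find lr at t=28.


n_drops = ⌊28/7⌋ = 4
lr = 0.1·0.5^4 = 0.1·0.0625 = 0.00625

0.00625


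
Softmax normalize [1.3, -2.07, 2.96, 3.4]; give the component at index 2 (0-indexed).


Exponentials: e^1.3=3.6693, e^-2.07=0.1262, e^2.96=19.298, e^3.4=29.9641
Sum = 53.0576
Softmax = [0.0692, 0.0024, 0.3637, 0.5647]
p[2] = 19.298/53.0576 = 0.3637

0.3637


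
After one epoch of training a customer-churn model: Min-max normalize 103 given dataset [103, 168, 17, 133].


min=17, max=168
(103-17)/(168-17) = 86/151 = 0.5695

0.5695


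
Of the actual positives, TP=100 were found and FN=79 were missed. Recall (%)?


Recall = TP/(TP+FN)
= 100/(100+79)
= 100/179 = 55.87%

55.87%


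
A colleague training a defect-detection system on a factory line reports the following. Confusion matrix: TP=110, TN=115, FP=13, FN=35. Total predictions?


Total = TP + TN + FP + FN
= 110 + 115 + 13 + 35
= 273
(Predicted positive: 123, predicted negative: 150)

273


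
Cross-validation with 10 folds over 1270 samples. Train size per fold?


Fold size = 1270/10 = 127
Training per fold = 1270 - 127 = 1143

1143


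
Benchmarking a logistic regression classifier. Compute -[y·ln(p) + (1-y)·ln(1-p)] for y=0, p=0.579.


BCE = -[y·ln(p) + (1-y)·ln(1-p)]
= -0 - 1·ln(1-0.579)
= -ln(0.421) = 0.8651

0.8651


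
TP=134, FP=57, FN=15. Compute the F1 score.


Precision = 134/191 = 0.7016
Recall = 134/149 = 0.8993
F1 = 2·P·R/(P+R) = 2·TP/(2·TP+FP+FN) = 268/(268+57+15) = 268/340 = 0.7882

0.7882


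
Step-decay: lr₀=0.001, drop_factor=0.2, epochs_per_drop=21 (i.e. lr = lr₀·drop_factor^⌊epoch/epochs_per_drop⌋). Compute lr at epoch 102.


n_drops = ⌊102/21⌋ = 4
lr = 0.001·0.2^4 = 0.001·0.0016 = 0.0000016

0.0000016


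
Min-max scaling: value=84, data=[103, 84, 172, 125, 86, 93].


min=84, max=172
(84-84)/(172-84) = 0/88 = 0.0

0.0


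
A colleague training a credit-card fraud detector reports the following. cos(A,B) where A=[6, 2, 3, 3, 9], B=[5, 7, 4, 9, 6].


A·B = 6·5 + 2·7 + 3·4 + 3·9 + 9·6 = 137
‖A‖ = √139 = 11.7898, ‖B‖ = √207 = 14.3875
cos = 137/(√139·√207) = 137/√28773 = 0.8077

0.8077


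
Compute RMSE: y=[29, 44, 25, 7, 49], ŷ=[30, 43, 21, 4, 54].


MSE = 52/5 = 10.4
RMSE = √(52/5) = 3.2249

3.2249


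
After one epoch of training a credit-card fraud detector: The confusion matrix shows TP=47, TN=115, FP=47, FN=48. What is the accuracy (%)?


Accuracy = (TP+TN)/(TP+TN+FP+FN)
= (47+115)/(257)
= 162/257 = 63.04%

63.04%


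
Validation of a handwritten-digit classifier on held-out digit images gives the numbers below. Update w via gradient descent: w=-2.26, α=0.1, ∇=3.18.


w_new = w - α·∇
= -2.26 - 0.1·3.18
= -2.26 - 0.318
= -2.578

-2.578


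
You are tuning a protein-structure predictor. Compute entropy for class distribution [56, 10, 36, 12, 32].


Probabilities: [56/146, 10/146, 36/146, 12/146, 32/146] ≈ [0.3836, 0.0685, 0.2466, 0.0822, 0.2192]
H = -((56/146)·log₂(56/146) + (10/146)·log₂(10/146) + (36/146)·log₂(36/146) + (12/146)·log₂(12/146) + (32/146)·log₂(32/146))
  = 2.0695 bits

2.0695 bits


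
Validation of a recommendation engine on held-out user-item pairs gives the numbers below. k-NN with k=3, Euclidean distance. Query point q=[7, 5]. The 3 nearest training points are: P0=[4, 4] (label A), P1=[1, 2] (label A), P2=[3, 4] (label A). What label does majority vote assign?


d(q,P0) = 3.1623  (label A)
d(q,P1) = 6.7082  (label A)
d(q,P2) = 4.1231  (label A)
Votes: A=3, B=0
Majority → A

A


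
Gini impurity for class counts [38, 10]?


Probabilities: [38/48, 10/48] ≈ [0.7917, 0.2083]
Σpᵢ² = (1444 + 100)/48² = 1544/2304
Gini = 1 - Σpᵢ² = 1 - 1544/2304 = 0.3299

0.3299


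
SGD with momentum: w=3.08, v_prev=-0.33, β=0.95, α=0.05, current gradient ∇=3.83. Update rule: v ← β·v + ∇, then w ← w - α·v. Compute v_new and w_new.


v_new = 0.95·-0.33 + 3.83 = -0.3135 + 3.83 = 3.5165
w_new = 3.08 - 0.05·3.5165 = 3.08 - 0.175825 = 2.904175

v_new=3.5165, w_new=2.904175


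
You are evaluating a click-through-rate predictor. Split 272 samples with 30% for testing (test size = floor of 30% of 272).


Test = ⌊272·30/100⌋ = 81
Train = 272 - 81 = 191

Train: 191, Test: 81


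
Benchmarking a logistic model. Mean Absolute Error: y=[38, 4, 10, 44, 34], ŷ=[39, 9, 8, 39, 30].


Absolute errors: |38-39|=1, |4-9|=5, |10-8|=2, |44-39|=5, |34-30|=4
Sum = 17
MAE = 17/5 = 17/5

17/5


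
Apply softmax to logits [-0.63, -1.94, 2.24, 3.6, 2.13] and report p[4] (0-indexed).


Exponentials: e^-0.63=0.5326, e^-1.94=0.1437, e^2.24=9.3933, e^3.6=36.5982, e^2.13=8.4149
Sum = 55.0827
Softmax = [0.0097, 0.0026, 0.1705, 0.6644, 0.1528]
p[4] = 8.4149/55.0827 = 0.1528

0.1528


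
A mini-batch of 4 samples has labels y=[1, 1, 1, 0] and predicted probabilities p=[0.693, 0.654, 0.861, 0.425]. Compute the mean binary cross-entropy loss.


L[0] = -ln(0.693) = 0.3667
L[1] = -ln(0.654) = 0.4246
L[2] = -ln(0.861) = 0.1497
L[3] = -ln(1-0.425) = -ln(0.575) = 0.5534
mean = (0.3667 + 0.4246 + 0.1497 + 0.5534)/4 = 0.3736

0.3736


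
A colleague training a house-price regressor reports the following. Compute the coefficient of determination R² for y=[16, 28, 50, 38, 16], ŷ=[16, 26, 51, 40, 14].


ȳ = 29.6
SS_res = Σ(y-ŷ)² = 13
SS_tot = Σ(y-ȳ)² = 859.2
R² = 1 - SS_res/SS_tot = 1 - 0.0151 = 0.9849

0.9849


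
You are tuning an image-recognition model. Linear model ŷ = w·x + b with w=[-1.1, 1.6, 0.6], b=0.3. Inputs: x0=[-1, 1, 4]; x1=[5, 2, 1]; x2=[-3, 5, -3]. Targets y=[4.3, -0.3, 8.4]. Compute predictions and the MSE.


ŷ0 = (-1.1)·(-1) + (1.6)·(1) + (0.6)·(4) + 0.3 = 5.4
ŷ1 = (-1.1)·(5) + (1.6)·(2) + (0.6)·(1) + 0.3 = -1.4
ŷ2 = (-1.1)·(-3) + (1.6)·(5) + (0.6)·(-3) + 0.3 = 9.8
errors² = [1.21, 1.21, 1.96]
MSE = 4.3800/3 = 1.46

1.46


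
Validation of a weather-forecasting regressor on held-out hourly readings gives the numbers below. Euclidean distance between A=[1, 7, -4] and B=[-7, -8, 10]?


d = √((1+ 7)² + (7+ 8)² + (-4-10)²)
  = √(64 + 225 + 196)
  = √485 = 22.0227

22.0227


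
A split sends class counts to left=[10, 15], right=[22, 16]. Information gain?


Parent = [32, 31], H_parent = 0.9998
H_left = 0.971 (n=25), H_right = 0.9819 (n=38)
H_children = (25/63)·0.971 + (38/63)·0.9819 = 0.9776
IG = 0.9998 - 0.9776 = 0.0222

0.0222


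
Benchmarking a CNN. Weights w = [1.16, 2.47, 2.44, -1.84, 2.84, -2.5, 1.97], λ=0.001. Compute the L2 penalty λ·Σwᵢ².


‖w‖₂² = (1.16)² + (2.47)² + (2.44)² + (-1.84)² + (2.84)² + (-2.5)² + (1.97)²
     = 1.3456 + 6.1009 + 5.9536 + 3.3856 + 8.0656 + 6.25 + 3.8809
     = 34.9822
λ·‖w‖₂² = 0.001·34.9822 = 0.034982

0.034982


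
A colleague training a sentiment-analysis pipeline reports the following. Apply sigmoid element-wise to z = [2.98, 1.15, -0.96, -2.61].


σ(2.98) = 1/(1+e^-2.98) = 0.9517
σ(1.15) = 1/(1+e^-1.15) = 0.7595
σ(-0.96) = 1/(1+e^0.96) = 0.2769
σ(-2.61) = 1/(1+e^2.61) = 0.0685
result = [0.9517, 0.7595, 0.2769, 0.0685]

[0.9517, 0.7595, 0.2769, 0.0685]


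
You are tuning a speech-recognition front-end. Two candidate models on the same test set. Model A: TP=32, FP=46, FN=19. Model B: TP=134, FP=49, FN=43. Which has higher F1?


Model A: P=32/78=0.4103, R=32/51=0.6275, F1=2PR/(P+R)=2TP/(2TP+FP+FN)=64/129=0.4961
Model B: P=134/183=0.7322, R=134/177=0.7571, F1=2PR/(P+R)=2TP/(2TP+FP+FN)=268/360=0.7444
0.4961 < 0.7444 → Model B

Model B


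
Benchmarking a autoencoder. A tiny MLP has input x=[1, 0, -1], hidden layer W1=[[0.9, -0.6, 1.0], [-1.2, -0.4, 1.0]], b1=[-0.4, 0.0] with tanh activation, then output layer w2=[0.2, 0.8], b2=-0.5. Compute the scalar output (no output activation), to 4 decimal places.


z1[0] = (0.9)·(1) + (-0.6)·(0) + (1.0)·(-1) - 0.4 = -0.5
z1[1] = (-1.2)·(1) + (-0.4)·(0) + (1.0)·(-1) + 0.0 = -2.2
h = tanh(z1) = [-0.4621, -0.9757]
output = (0.2)·(-0.4621) + (0.8)·(-0.9757) - 0.5 = -1.373

-1.373


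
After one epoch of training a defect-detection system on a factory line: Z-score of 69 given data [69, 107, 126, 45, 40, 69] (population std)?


μ = 76, σ = 31.1341
z = (69 - 76)/31.1341 = -0.2248

-0.2248


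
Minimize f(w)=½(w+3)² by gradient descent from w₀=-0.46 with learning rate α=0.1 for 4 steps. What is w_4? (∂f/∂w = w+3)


step 1: grad = -0.46+3 = 2.54; w = -0.46 - 0.1·(2.54) = -0.714
step 2: grad = -0.714+3 = 2.286; w = -0.714 - 0.1·(2.286) = -0.9426
step 3: grad = -0.9426+3 = 2.0574; w = -0.9426 - 0.1·(2.0574) = -1.14834
step 4: grad = -1.14834+3 = 1.85166; w = -1.14834 - 0.1·(1.85166) = -1.333506

-1.333506


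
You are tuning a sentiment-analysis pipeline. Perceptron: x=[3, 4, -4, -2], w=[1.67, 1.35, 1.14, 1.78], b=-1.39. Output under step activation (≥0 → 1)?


z = (3)·(1.67) + (4)·(1.35) + (-4)·(1.14) + (-2)·(1.78) - 1.39
  = 0.9
step(z) = 1 (z≥0)

1


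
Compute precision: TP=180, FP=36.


Precision = TP/(TP+FP)
= 180/(180+36)
= 180/216 = 83.33%

83.33%


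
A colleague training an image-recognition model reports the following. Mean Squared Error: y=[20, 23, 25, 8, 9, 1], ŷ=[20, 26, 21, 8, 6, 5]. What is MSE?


Squared errors: (20-20)²=0, (23-26)²=9, (25-21)²=16, (8-8)²=0, (9-6)²=9, (1-5)²=16
Sum = 50
MSE = 50/6 = 25/3

25/3


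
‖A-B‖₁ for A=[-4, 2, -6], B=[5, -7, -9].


d = |-4-5| + |2+ 7| + |-6+ 9|
  = 9 + 9 + 3
  = 21

21


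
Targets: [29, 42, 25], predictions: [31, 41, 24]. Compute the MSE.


Squared errors: (29-31)²=4, (42-41)²=1, (25-24)²=1
Sum = 6
MSE = 6/3 = 2

2


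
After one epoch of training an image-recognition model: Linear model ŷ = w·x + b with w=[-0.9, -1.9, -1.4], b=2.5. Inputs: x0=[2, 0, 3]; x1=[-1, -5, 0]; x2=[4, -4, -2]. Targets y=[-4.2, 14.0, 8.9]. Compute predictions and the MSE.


ŷ0 = (-0.9)·(2) + (-1.9)·(0) + (-1.4)·(3) + 2.5 = -3.5
ŷ1 = (-0.9)·(-1) + (-1.9)·(-5) + (-1.4)·(0) + 2.5 = 12.9
ŷ2 = (-0.9)·(4) + (-1.9)·(-4) + (-1.4)·(-2) + 2.5 = 9.3
errors² = [0.49, 1.21, 0.16]
MSE = 1.8600/3 = 0.62

0.62


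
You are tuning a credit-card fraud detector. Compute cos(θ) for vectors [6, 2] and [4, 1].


A·B = 6·4 + 2·1 = 26
‖A‖ = √40 = 6.3246, ‖B‖ = √17 = 4.1231
cos = 26/(√40·√17) = 26/√680 = 0.9971

0.9971


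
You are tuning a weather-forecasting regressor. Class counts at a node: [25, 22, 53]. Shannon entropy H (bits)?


Probabilities: [25/100, 22/100, 53/100] ≈ [0.25, 0.22, 0.53]
H = -((25/100)·log₂(25/100) + (22/100)·log₂(22/100) + (53/100)·log₂(53/100))
  = 1.466 bits

1.466 bits


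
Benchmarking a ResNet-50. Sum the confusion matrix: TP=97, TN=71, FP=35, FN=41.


Total = TP + TN + FP + FN
= 97 + 71 + 35 + 41
= 244
(Predicted positive: 132, predicted negative: 112)

244


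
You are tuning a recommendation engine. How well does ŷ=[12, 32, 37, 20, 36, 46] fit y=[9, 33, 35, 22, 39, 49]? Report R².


ȳ = 31.1667
SS_res = Σ(y-ŷ)² = 36
SS_tot = Σ(y-ȳ)² = 972.83
R² = 1 - SS_res/SS_tot = 1 - 0.037 = 0.963

0.963


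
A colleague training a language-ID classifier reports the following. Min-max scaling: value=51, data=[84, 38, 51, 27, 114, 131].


min=27, max=131
(51-27)/(131-27) = 24/104 = 0.2308

0.2308


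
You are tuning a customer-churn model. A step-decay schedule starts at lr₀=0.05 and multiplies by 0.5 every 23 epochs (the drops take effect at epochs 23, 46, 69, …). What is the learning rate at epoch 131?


n_drops = ⌊131/23⌋ = 5
lr = 0.05·0.5^5 = 0.05·0.03125 = 0.0015625

0.0015625


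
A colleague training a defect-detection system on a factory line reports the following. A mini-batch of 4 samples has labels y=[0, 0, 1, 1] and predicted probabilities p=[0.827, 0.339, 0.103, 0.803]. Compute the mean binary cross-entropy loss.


L[0] = -ln(1-0.827) = -ln(0.173) = 1.7545
L[1] = -ln(1-0.339) = -ln(0.661) = 0.414
L[2] = -ln(0.103) = 2.273
L[3] = -ln(0.803) = 0.2194
mean = (1.7545 + 0.414 + 2.273 + 0.2194)/4 = 1.1652

1.1652


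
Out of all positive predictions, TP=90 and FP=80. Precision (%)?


Precision = TP/(TP+FP)
= 90/(90+80)
= 90/170 = 52.94%

52.94%


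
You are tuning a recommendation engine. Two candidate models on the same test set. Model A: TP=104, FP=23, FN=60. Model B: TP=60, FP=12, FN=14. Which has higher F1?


Model A: P=104/127=0.8189, R=104/164=0.6341, F1=2PR/(P+R)=2TP/(2TP+FP+FN)=208/291=0.7148
Model B: P=60/72=0.8333, R=60/74=0.8108, F1=2PR/(P+R)=2TP/(2TP+FP+FN)=120/146=0.8219
0.7148 < 0.8219 → Model B

Model B


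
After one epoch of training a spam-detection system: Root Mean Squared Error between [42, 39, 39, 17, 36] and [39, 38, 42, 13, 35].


MSE = 36/5 = 7.2
RMSE = √(36/5) = 2.6833

2.6833


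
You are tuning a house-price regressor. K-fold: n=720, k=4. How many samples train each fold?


Fold size = 720/4 = 180
Training per fold = 720 - 180 = 540

540


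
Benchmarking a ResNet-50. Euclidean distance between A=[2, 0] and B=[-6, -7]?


d = √((2+ 6)² + (0+ 7)²)
  = √(64 + 49)
  = √113 = 10.6301

10.6301


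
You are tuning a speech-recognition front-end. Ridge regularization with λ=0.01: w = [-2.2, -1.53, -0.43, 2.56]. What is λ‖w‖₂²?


‖w‖₂² = (-2.2)² + (-1.53)² + (-0.43)² + (2.56)²
     = 4.84 + 2.3409 + 0.1849 + 6.5536
     = 13.9194
λ·‖w‖₂² = 0.01·13.9194 = 0.139194

0.139194


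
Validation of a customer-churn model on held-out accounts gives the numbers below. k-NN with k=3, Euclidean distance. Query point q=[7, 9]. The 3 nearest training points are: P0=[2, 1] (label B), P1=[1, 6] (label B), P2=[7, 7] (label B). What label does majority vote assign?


d(q,P0) = 9.434  (label B)
d(q,P1) = 6.7082  (label B)
d(q,P2) = 2.0  (label B)
Votes: A=0, B=3
Majority → B

B


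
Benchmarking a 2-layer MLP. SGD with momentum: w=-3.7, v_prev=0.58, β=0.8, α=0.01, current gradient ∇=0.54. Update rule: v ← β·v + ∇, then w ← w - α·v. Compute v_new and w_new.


v_new = 0.8·0.58 + 0.54 = 0.464 + 0.54 = 1.004
w_new = -3.7 - 0.01·1.004 = -3.7 - 0.01004 = -3.71004

v_new=1.004, w_new=-3.71004


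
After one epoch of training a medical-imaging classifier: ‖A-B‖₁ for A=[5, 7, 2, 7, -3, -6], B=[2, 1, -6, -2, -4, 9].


d = |5-2| + |7-1| + |2+ 6| + |7+ 2| + |-3+ 4| + |-6-9|
  = 3 + 6 + 8 + 9 + 1 + 15
  = 42

42


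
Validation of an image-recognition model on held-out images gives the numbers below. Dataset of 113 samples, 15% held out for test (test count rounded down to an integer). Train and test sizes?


Test = ⌊113·15/100⌋ = 16
Train = 113 - 16 = 97

Train: 97, Test: 16


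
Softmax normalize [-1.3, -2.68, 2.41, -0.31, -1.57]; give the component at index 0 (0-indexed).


Exponentials: e^-1.3=0.2725, e^-2.68=0.0686, e^2.41=11.134, e^-0.31=0.7334, e^-1.57=0.208
Sum = 12.4165
Softmax = [0.0219, 0.0055, 0.8967, 0.0591, 0.0168]
p[0] = 0.2725/12.4165 = 0.0219

0.0219


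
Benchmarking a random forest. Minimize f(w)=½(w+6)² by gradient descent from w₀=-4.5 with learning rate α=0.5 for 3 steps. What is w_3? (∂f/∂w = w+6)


step 1: grad = -4.5+6 = 1.5; w = -4.5 - 0.5·(1.5) = -5.25
step 2: grad = -5.25+6 = 0.75; w = -5.25 - 0.5·(0.75) = -5.625
step 3: grad = -5.625+6 = 0.375; w = -5.625 - 0.5·(0.375) = -5.8125

-5.8125


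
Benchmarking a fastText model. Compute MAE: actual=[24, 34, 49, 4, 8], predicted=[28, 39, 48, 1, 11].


Absolute errors: |24-28|=4, |34-39|=5, |49-48|=1, |4-1|=3, |8-11|=3
Sum = 16
MAE = 16/5 = 16/5

16/5


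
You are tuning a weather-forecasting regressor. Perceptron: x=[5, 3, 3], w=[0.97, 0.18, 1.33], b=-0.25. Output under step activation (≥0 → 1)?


z = (5)·(0.97) + (3)·(0.18) + (3)·(1.33) - 0.25
  = 9.13
step(z) = 1 (z≥0)

1


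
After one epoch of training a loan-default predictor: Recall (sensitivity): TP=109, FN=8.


Recall = TP/(TP+FN)
= 109/(109+8)
= 109/117 = 93.16%

93.16%


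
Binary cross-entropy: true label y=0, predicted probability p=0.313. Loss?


BCE = -[y·ln(p) + (1-y)·ln(1-p)]
= -0 - 1·ln(1-0.313)
= -ln(0.687) = 0.3754

0.3754


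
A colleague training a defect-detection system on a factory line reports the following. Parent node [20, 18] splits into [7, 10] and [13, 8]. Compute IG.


Parent = [20, 18], H_parent = 0.998
H_left = 0.9774 (n=17), H_right = 0.9587 (n=21)
H_children = (17/38)·0.9774 + (21/38)·0.9587 = 0.9671
IG = 0.998 - 0.9671 = 0.0309

0.0309


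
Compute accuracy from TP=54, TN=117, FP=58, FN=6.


Accuracy = (TP+TN)/(TP+TN+FP+FN)
= (54+117)/(235)
= 171/235 = 72.77%

72.77%


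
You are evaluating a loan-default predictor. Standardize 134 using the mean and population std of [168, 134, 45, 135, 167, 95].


μ = 124, σ = 42.9884
z = (134 - 124)/42.9884 = 0.2326

0.2326


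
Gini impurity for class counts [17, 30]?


Probabilities: [17/47, 30/47] ≈ [0.3617, 0.6383]
Σpᵢ² = (289 + 900)/47² = 1189/2209
Gini = 1 - Σpᵢ² = 1 - 1189/2209 = 0.4617

0.4617


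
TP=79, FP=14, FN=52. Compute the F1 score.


Precision = 79/93 = 0.8495
Recall = 79/131 = 0.6031
F1 = 2·P·R/(P+R) = 2·TP/(2·TP+FP+FN) = 158/(158+14+52) = 158/224 = 0.7054

0.7054


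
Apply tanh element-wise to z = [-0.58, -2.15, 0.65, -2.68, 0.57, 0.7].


tanh(-0.58) = -0.5227
tanh(-2.15) = -0.9732
tanh(0.65) = 0.5717
tanh(-2.68) = -0.9906
tanh(0.57) = 0.5154
tanh(0.7) = 0.6044
result = [-0.5227, -0.9732, 0.5717, -0.9906, 0.5154, 0.6044]

[-0.5227, -0.9732, 0.5717, -0.9906, 0.5154, 0.6044]


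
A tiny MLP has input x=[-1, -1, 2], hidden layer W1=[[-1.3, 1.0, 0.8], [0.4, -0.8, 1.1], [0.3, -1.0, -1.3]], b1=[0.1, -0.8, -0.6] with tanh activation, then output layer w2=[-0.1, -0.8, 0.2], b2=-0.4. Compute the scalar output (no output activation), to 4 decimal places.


z1[0] = (-1.3)·(-1) + (1.0)·(-1) + (0.8)·(2) + 0.1 = 2.0
z1[1] = (0.4)·(-1) + (-0.8)·(-1) + (1.1)·(2) - 0.8 = 1.8
z1[2] = (0.3)·(-1) + (-1.0)·(-1) + (-1.3)·(2) - 0.6 = -2.5
h = tanh(z1) = [0.964, 0.9468, -0.9866]
output = (-0.1)·(0.964) + (-0.8)·(0.9468) + (0.2)·(-0.9866) - 0.4 = -1.4512

-1.4512


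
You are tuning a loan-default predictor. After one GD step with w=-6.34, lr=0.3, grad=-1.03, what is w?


w_new = w - α·∇
= -6.34 - 0.3·-1.03
= -6.34 + 0.309
= -6.031

-6.031


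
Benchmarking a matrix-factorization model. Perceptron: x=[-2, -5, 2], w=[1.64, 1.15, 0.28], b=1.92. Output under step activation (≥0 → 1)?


z = (-2)·(1.64) + (-5)·(1.15) + (2)·(0.28) + 1.92
  = -6.55
step(z) = 0 (z<0)

0


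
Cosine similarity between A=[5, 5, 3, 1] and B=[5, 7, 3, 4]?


A·B = 5·5 + 5·7 + 3·3 + 1·4 = 73
‖A‖ = √60 = 7.746, ‖B‖ = √99 = 9.9499
cos = 73/(√60·√99) = 73/√5940 = 0.9472

0.9472


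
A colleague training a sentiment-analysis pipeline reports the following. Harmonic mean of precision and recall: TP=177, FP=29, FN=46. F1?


Precision = 177/206 = 0.8592
Recall = 177/223 = 0.7937
F1 = 2·P·R/(P+R) = 2·TP/(2·TP+FP+FN) = 354/(354+29+46) = 354/429 = 0.8252

0.8252


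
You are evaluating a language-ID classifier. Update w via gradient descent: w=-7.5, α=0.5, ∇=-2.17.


w_new = w - α·∇
= -7.5 - 0.5·-2.17
= -7.5 + 1.085
= -6.415

-6.415


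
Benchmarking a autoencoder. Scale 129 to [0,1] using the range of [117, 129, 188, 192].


min=117, max=192
(129-117)/(192-117) = 12/75 = 0.16

0.16


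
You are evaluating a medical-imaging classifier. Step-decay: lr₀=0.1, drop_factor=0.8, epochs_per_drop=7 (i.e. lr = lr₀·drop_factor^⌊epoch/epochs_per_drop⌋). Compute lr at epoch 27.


n_drops = ⌊27/7⌋ = 3
lr = 0.1·0.8^3 = 0.1·0.512 = 0.0512

0.0512


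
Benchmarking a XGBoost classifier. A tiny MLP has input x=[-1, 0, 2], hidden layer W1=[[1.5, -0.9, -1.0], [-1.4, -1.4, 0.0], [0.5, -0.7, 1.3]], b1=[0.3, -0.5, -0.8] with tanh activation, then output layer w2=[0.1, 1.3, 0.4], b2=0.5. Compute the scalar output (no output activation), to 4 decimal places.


z1[0] = (1.5)·(-1) + (-0.9)·(0) + (-1.0)·(2) + 0.3 = -3.2
z1[1] = (-1.4)·(-1) + (-1.4)·(0) + (0.0)·(2) - 0.5 = 0.9
z1[2] = (0.5)·(-1) + (-0.7)·(0) + (1.3)·(2) - 0.8 = 1.3
h = tanh(z1) = [-0.9967, 0.7163, 0.8617]
output = (0.1)·(-0.9967) + (1.3)·(0.7163) + (0.4)·(0.8617) + 0.5 = 1.6762

1.6762


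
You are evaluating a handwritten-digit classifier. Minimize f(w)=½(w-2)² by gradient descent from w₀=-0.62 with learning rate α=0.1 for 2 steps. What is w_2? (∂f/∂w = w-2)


step 1: grad = -0.62-2 = -2.62; w = -0.62 - 0.1·(-2.62) = -0.358
step 2: grad = -0.358-2 = -2.358; w = -0.358 - 0.1·(-2.358) = -0.1222

-0.1222


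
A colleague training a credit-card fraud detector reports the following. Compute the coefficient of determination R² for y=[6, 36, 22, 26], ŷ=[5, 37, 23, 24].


ȳ = 22.5
SS_res = Σ(y-ŷ)² = 7
SS_tot = Σ(y-ȳ)² = 467
R² = 1 - SS_res/SS_tot = 1 - 0.015 = 0.985

0.985


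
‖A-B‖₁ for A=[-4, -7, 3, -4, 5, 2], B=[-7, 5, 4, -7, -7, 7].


d = |-4+ 7| + |-7-5| + |3-4| + |-4+ 7| + |5+ 7| + |2-7|
  = 3 + 12 + 1 + 3 + 12 + 5
  = 36

36


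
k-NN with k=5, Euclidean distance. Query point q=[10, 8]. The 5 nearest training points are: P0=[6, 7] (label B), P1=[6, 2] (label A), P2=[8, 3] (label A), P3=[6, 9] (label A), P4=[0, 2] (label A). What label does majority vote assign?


d(q,P0) = 4.1231  (label B)
d(q,P1) = 7.2111  (label A)
d(q,P2) = 5.3852  (label A)
d(q,P3) = 4.1231  (label A)
d(q,P4) = 11.6619  (label A)
Votes: A=4, B=1
Majority → A

A


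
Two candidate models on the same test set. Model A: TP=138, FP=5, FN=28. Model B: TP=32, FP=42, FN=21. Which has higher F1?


Model A: P=138/143=0.965, R=138/166=0.8313, F1=2PR/(P+R)=2TP/(2TP+FP+FN)=276/309=0.8932
Model B: P=32/74=0.4324, R=32/53=0.6038, F1=2PR/(P+R)=2TP/(2TP+FP+FN)=64/127=0.5039
0.8932 > 0.5039 → Model A

Model A


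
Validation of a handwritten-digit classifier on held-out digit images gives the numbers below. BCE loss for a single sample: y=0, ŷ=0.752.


BCE = -[y·ln(p) + (1-y)·ln(1-p)]
= -0 - 1·ln(1-0.752)
= -ln(0.248) = 1.3943

1.3943


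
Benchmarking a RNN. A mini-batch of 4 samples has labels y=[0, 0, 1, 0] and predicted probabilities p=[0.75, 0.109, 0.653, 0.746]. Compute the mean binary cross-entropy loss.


L[0] = -ln(1-0.75) = -ln(0.25) = 1.3863
L[1] = -ln(1-0.109) = -ln(0.891) = 0.1154
L[2] = -ln(0.653) = 0.4262
L[3] = -ln(1-0.746) = -ln(0.254) = 1.3704
mean = (1.3863 + 0.1154 + 0.4262 + 1.3704)/4 = 0.8246

0.8246
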